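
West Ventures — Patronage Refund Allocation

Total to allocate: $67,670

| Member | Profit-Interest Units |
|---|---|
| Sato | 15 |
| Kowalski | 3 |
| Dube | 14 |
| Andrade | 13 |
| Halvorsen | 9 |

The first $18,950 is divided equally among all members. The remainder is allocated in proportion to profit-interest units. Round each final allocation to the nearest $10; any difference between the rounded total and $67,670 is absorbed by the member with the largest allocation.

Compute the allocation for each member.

Sato: $17,320 | Kowalski: $6,500 | Dube: $16,420 | Andrade: $15,520 | Halvorsen: $11,910

First tranche $18,950 split equally: $3,790 each.
Remainder $48,720 by profit-interest units (total 54): Sato 13,533.33 → $13,530; Kowalski 2,706.67 → $2,710; Dube 12,631.11 → $12,630; Andrade 11,728.89 → $11,730; Halvorsen 8,120.00 → $8,120.
Totals: Sato $3,790 + $13,530 = $17,320; Kowalski $3,790 + $2,710 = $6,500; Dube $3,790 + $12,630 = $16,420; Andrade $3,790 + $11,730 = $15,520; Halvorsen $3,790 + $8,120 = $11,910.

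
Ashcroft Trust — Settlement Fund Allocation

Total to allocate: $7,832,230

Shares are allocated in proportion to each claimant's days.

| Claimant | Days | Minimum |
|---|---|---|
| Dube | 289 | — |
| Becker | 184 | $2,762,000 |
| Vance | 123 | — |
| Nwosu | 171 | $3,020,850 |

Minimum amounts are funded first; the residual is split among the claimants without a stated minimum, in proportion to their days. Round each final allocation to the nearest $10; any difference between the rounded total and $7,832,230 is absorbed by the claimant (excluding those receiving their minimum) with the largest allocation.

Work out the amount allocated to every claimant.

Dube: $1,437,550 · Becker: $2,762,000 · Vance: $611,830 · Nwosu: $3,020,850

Minimums first: Becker $2,762,000; Nwosu $3,020,850. Remaining pool $2,049,380.
Remaining pool split over remaining days 412: Dube 1,437,550.53 → $1,437,550; Vance 611,829.47 → $611,830.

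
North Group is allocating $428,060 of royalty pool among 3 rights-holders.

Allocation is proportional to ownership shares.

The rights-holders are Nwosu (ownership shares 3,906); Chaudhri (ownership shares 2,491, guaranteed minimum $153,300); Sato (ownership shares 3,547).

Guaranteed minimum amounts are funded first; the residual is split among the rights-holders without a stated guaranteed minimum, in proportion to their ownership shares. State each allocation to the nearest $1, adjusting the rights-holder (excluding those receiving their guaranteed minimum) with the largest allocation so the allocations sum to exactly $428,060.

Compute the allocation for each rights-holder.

Nwosu: $143,997; Chaudhri: $153,300; Sato: $130,763

Minimums first: Chaudhri $153,300. Remaining pool $274,760.
Remaining pool split over remaining ownership shares 7,453: Nwosu 143,997.39 → $143,997; Sato 130,762.61 → $130,763.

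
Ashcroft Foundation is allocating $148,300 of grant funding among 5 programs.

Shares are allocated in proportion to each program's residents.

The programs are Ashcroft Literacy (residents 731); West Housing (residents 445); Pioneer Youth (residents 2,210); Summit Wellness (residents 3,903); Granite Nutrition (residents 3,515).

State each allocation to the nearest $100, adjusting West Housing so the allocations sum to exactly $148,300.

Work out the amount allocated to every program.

Ashcroft Literacy: $10,000 | West Housing: $6,200 | Pioneer Youth: $30,300 | Summit Wellness: $53,600 | Granite Nutrition: $48,200

Residents total: 10,804.
Raw shares: Ashcroft Literacy 731/10,804 × $148,300 = 10,034.00; West Housing 445/10,804 × $148,300 = 6,108.25; Pioneer Youth 2,210/10,804 × $148,300 = 30,335.34; Summit Wellness 3,903/10,804 × $148,300 = 53,574.13; Granite Nutrition 3,515/10,804 × $148,300 = 48,248.29.
At nearest $100: Ashcroft Literacy $10,000; West Housing $6,100; Pioneer Youth $30,300; Summit Wellness $53,600; Granite Nutrition $48,200. Sum = $148,200.
Difference $148,300 − $148,200 = +$100 applied to West Housing: West Housing becomes $6,200.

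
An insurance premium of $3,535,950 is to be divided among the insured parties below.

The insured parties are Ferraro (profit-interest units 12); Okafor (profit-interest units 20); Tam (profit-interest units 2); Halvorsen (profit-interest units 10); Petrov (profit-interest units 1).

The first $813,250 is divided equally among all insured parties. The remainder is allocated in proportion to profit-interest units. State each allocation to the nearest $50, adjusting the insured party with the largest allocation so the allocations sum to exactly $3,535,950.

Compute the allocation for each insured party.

Ferraro: $888,700 | Okafor: $1,372,750 | Tam: $283,650 | Halvorsen: $767,700 | Petrov: $223,150

First tranche $813,250 split equally: $162,650 each.
Remainder $2,722,700 by profit-interest units (total 45): Ferraro 726,053.33 → $726,050; Okafor 1,210,088.89 → $1,210,100; Tam 121,008.89 → $121,000; Halvorsen 605,044.44 → $605,050; Petrov 60,504.44 → $60,500.
Totals: Ferraro $162,650 + $726,050 = $888,700; Okafor $162,650 + $1,210,100 = $1,372,750; Tam $162,650 + $121,000 = $283,650; Halvorsen $162,650 + $605,050 = $767,700; Petrov $162,650 + $60,500 = $223,150.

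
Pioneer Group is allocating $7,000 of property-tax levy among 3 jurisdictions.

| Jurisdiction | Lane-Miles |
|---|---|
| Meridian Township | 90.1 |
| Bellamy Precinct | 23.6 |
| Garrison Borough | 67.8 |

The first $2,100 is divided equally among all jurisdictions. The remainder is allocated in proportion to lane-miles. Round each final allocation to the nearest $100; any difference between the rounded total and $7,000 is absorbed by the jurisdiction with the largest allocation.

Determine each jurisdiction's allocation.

$2,100 shared equally gives $700 per jurisdiction.
Remainder $4,900 by lane-miles (total 181.5): Meridian Township 2,432.45 → $2,400; Bellamy Precinct 637.13 → $600; Garrison Borough 1,830.41 → $1,800.
Rounding difference +$100 on remainder applied to Meridian Township.
Totals: Meridian Township $700 + $2,500 = $3,200; Bellamy Precinct $700 + $600 = $1,300; Garrison Borough $700 + $1,800 = $2,500.

Meridian Township: $3,200 | Bellamy Precinct: $1,300 | Garrison Borough: $2,500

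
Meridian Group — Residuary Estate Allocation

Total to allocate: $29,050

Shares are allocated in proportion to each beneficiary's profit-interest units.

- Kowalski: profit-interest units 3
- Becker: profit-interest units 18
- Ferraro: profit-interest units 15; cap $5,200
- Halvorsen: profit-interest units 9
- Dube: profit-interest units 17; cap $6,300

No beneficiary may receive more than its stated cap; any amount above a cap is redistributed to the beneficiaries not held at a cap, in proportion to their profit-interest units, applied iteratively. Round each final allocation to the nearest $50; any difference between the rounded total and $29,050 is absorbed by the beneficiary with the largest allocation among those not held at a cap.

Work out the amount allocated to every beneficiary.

Profit-interest units total: 62.
Pro-rata shares before constraints: Kowalski 1,405.65; Becker 8,433.87; Ferraro 7,028.23; Halvorsen 4,216.94; Dube 7,965.32.
Held at cap: Ferraro ($5,200), Dube ($6,300); balance $17,550 reallocated over remaining profit-interest units 30.
Remaining shares: Kowalski 1,755.00 → $1,750; Becker 10,530.00 → $10,550; Halvorsen 5,265.00 → $5,250.

Kowalski: $1,750; Becker: $10,550; Ferraro: $5,200; Halvorsen: $5,250; Dube: $6,300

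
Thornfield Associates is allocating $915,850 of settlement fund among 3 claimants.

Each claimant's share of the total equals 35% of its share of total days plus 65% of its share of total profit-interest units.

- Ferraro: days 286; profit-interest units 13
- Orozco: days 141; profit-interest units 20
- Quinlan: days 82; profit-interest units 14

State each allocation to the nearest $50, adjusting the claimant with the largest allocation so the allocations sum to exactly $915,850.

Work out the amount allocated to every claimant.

Totals — days 509, profit-interest units 47.
Combined weights (35% days + 65% profit-interest units): Ferraro 0.3764; Orozco 0.3736; Quinlan 0.2500.
Proportional shares: Ferraro 344,769.31; Orozco 342,116.28; Quinlan 228,964.41.
After rounding ($50): Ferraro $344,750; Orozco $342,100; Quinlan $228,950. Sum = $915,800.
Difference $915,850 − $915,800 = +$50 applied to largest allocation (Ferraro): Ferraro becomes $344,800.

Ferraro: $344,800 · Orozco: $342,100 · Quinlan: $228,950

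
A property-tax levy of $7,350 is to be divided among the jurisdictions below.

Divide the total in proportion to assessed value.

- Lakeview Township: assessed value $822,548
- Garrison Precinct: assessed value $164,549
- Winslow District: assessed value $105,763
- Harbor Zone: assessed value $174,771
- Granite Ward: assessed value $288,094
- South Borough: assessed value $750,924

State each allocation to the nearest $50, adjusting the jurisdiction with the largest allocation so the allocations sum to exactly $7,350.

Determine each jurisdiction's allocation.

Lakeview Township: $2,650; Garrison Precinct: $500; Winslow District: $350; Harbor Zone: $550; Granite Ward: $900; South Borough: $2,400

Total assessed value = 2,306,649.
Unrounded shares: Lakeview Township 822,548/2,306,649 × $7,350 = 2,621.00; Garrison Precinct 164,549/2,306,649 × $7,350 = 524.33; Winslow District 105,763/2,306,649 × $7,350 = 337.01; Harbor Zone 174,771/2,306,649 × $7,350 = 556.90; Granite Ward 288,094/2,306,649 × $7,350 = 917.99; South Borough 750,924/2,306,649 × $7,350 = 2,392.77.
At nearest $50: Lakeview Township $2,600; Garrison Precinct $500; Winslow District $350; Harbor Zone $550; Granite Ward $900; South Borough $2,400. Sum = $7,300.
Difference $7,350 − $7,300 = +$50 applied to largest allocation (Lakeview Township): Lakeview Township becomes $2,650.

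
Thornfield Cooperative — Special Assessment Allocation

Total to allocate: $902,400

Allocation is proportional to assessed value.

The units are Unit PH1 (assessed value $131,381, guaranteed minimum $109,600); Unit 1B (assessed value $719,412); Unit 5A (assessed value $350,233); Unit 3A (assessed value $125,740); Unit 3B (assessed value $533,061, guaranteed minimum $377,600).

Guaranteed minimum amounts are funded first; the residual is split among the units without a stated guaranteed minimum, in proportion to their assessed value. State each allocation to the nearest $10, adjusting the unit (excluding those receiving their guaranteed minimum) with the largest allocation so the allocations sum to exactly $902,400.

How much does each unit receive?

Fund the minimums — Unit PH1 $109,600; Unit 3B $377,600. Remaining pool $415,200.
Remaining pool split over remaining assessed value 1,195,385: Unit 1B 249,877.54 → $249,880; Unit 5A 121,648.46 → $121,650; Unit 3A 43,674.00 → $43,670.

Unit PH1: $109,600 | Unit 1B: $249,880 | Unit 5A: $121,650 | Unit 3A: $43,670 | Unit 3B: $377,600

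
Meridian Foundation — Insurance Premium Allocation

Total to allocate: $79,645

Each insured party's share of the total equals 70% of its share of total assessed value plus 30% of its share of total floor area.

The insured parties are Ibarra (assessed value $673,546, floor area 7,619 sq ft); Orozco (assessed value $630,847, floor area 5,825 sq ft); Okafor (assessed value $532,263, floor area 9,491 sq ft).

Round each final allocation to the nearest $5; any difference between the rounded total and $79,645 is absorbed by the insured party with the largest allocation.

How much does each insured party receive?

Ibarra: $28,380 · Orozco: $25,220 · Okafor: $26,045

Assessed value total 1,836,656; floor area total 22,935.
Blended shares (70% assessed value + 30% floor area): Ibarra 0.3564; Orozco 0.3166; Okafor 0.3270.
Raw shares: Ibarra 28,382.83; Orozco 25,217.73; Okafor 26,044.44.
After rounding ($5): Ibarra $28,385; Orozco $25,220; Okafor $26,045. Sum = $79,650.
Difference $79,645 − $79,650 = −$5 applied to largest allocation (Ibarra): Ibarra becomes $28,380.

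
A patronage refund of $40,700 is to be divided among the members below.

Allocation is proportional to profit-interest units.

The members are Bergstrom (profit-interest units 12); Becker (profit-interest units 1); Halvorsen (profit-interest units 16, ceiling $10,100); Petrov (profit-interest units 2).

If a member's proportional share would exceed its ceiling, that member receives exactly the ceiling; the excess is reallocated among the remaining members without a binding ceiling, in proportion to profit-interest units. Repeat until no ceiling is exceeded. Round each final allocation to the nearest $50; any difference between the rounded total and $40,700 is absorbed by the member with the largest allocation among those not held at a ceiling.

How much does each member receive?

Total profit-interest units = 31.
Unconstrained shares: Bergstrom 15,754.84; Becker 1,312.90; Halvorsen 21,006.45; Petrov 2,625.81.
Held at cap: Halvorsen ($10,100); balance $30,600 reallocated over remaining profit-interest units 15.
Shares after redistribution: Bergstrom 24,480.00 → $24,500; Becker 2,040.00 → $2,050; Petrov 4,080.00 → $4,100.
Rounding difference −$50 applied to Bergstrom → $24,450.

Bergstrom: $24,450; Becker: $2,050; Halvorsen: $10,100; Petrov: $4,100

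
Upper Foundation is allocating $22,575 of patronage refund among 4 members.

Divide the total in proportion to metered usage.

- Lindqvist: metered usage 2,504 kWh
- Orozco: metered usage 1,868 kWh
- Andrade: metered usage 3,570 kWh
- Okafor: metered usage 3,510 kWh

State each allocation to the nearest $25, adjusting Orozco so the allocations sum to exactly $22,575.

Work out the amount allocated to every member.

Lindqvist: $4,925 | Orozco: $3,700 | Andrade: $7,025 | Okafor: $6,925

Total metered usage = 11,452.
Raw shares: Lindqvist 2,504/11,452 × $22,575 = 4,936.06; Orozco 1,868/11,452 × $22,575 = 3,682.33; Andrade 3,570/11,452 × $22,575 = 7,037.44; Okafor 3,510/11,452 × $22,575 = 6,919.16.
At nearest $25: Lindqvist $4,925; Orozco $3,675; Andrade $7,025; Okafor $6,925. Sum = $22,550.
Difference $22,575 − $22,550 = +$25 applied to Orozco: Orozco becomes $3,700.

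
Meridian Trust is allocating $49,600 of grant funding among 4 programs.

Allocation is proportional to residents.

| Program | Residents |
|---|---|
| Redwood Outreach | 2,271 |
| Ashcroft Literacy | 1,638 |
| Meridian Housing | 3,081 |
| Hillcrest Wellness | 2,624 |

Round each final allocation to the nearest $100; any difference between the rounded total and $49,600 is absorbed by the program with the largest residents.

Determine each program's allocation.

Total residents = 2,271 + 1,638 + 3,081 + 2,624 = 9,614.
Pro-rata amounts: Redwood Outreach 11,716.41; Ashcroft Literacy 8,450.68; Meridian Housing 15,895.32; Hillcrest Wellness 13,537.59.
After rounding ($100): Redwood Outreach $11,700; Ashcroft Literacy $8,500; Meridian Housing $15,900; Hillcrest Wellness $13,500. Sum = $49,600.
Rounded total matches; no reconciliation needed.

Redwood Outreach: $11,700 | Ashcroft Literacy: $8,500 | Meridian Housing: $15,900 | Hillcrest Wellness: $13,500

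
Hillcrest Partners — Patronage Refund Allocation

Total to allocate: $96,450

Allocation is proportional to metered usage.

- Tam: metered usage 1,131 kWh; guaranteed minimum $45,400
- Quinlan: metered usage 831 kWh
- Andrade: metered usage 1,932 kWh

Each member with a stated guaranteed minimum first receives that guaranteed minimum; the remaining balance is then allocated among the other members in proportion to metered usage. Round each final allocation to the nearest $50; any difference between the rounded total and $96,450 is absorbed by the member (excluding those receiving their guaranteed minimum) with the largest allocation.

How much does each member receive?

Fund the minimums — Tam $45,400. Residual $51,050.
Residual split over remaining metered usage 2,763: Quinlan 15,353.80 → $15,350; Andrade 35,696.20 → $35,700.

Tam: $45,400 | Quinlan: $15,350 | Andrade: $35,700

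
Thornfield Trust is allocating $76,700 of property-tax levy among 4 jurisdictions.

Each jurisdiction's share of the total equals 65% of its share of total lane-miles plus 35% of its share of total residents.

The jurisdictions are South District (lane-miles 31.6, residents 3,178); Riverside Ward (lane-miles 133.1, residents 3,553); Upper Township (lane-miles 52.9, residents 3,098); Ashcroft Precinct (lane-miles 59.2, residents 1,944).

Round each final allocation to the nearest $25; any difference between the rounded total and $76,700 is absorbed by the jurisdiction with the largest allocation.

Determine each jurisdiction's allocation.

South District: $12,950; Riverside Ward: $32,050; Upper Township: $16,600; Ashcroft Precinct: $15,100

Totals — lane-miles 276.8, residents 11,773.
Combined weights (65% lane-miles + 35% residents): South District 0.1687; Riverside Ward 0.4182; Upper Township 0.2163; Ashcroft Precinct 0.1968.
Proportional shares: South District 12,938.07; Riverside Ward 32,074.52; Upper Township 16,592.04; Ashcroft Precinct 15,095.37.
After rounding ($25): South District $12,950; Riverside Ward $32,075; Upper Township $16,600; Ashcroft Precinct $15,100. Sum = $76,725.
Difference $76,700 − $76,725 = −$25 applied to largest allocation (Riverside Ward): Riverside Ward becomes $32,050.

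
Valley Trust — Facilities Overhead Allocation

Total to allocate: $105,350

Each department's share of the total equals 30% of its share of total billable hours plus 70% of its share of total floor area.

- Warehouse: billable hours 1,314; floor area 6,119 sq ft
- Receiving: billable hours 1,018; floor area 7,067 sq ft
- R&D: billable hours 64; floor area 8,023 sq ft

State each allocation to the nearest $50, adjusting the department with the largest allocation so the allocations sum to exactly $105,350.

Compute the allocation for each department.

Warehouse: $38,600 | Receiving: $38,000 | R&D: $28,750

Billable hours total 2,396; floor area total 21,209.
Blended shares (30% billable hours + 70% floor area): Warehouse 0.3665; Receiving 0.3607; R&D 0.2728.
Unrounded shares: Warehouse 38,608.77; Receiving 38,000.56; R&D 28,740.67.
At nearest $50: Warehouse $38,600; Receiving $38,000; R&D $28,750. Sum = $105,350.
No rounding difference to absorb.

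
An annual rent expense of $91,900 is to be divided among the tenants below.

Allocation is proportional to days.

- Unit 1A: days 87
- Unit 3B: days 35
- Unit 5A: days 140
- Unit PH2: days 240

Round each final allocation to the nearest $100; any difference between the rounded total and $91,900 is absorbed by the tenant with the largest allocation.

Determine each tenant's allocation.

Unit 1A: $15,900 · Unit 3B: $6,400 · Unit 5A: $25,600 · Unit PH2: $44,000

Sum of days: 502.
Unrounded shares: Unit 1A 87/502 × $91,900 = 15,926.89; Unit 3B 35/502 × $91,900 = 6,407.37; Unit 5A 140/502 × $91,900 = 25,629.48; Unit PH2 240/502 × $91,900 = 43,936.25.
At nearest $100: Unit 1A $15,900; Unit 3B $6,400; Unit 5A $25,600; Unit PH2 $43,900. Sum = $91,800.
Difference $91,900 − $91,800 = +$100 applied to largest allocation (Unit PH2): Unit PH2 becomes $44,000.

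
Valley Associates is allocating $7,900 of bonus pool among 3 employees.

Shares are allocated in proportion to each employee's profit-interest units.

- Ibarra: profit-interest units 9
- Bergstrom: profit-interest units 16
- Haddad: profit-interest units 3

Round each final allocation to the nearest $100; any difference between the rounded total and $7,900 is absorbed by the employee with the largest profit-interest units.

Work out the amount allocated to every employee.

Profit-interest units total: 28.
Unrounded shares: Ibarra 9/28 × $7,900 = 2,539.29; Bergstrom 16/28 × $7,900 = 4,514.29; Haddad 3/28 × $7,900 = 846.43.
After rounding ($100): Ibarra $2,500; Bergstrom $4,500; Haddad $800. Sum = $7,800.
Difference $7,900 − $7,800 = +$100 applied to largest profit-interest units (Bergstrom): Bergstrom becomes $4,600.

Ibarra: $2,500; Bergstrom: $4,600; Haddad: $800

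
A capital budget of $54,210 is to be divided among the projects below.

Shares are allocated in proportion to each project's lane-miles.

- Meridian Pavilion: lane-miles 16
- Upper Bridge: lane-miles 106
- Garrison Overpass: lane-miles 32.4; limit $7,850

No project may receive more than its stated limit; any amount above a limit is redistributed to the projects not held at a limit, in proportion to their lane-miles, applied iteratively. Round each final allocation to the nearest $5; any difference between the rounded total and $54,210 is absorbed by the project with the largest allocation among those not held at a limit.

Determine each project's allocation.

Total lane-miles = 154.4.
Proportional shares (ignoring caps): Meridian Pavilion 5,617.62; Upper Bridge 37,216.71; Garrison Overpass 11,375.67.
Capped: Garrison Overpass ($7,850); remaining pool $46,360 reallocated over remaining lane-miles 122.
Remaining shares: Meridian Pavilion 6,080.00 → $6,080; Upper Bridge 40,280.00 → $40,280.

Meridian Pavilion: $6,080; Upper Bridge: $40,280; Garrison Overpass: $7,850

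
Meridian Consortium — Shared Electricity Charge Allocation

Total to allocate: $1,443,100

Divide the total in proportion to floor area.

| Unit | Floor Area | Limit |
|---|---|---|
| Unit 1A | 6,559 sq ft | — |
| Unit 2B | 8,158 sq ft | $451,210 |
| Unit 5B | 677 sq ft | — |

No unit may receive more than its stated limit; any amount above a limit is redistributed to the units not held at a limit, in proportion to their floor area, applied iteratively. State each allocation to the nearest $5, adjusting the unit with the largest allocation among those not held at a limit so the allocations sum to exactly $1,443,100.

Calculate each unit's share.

Floor area total: 15,394.
Pro-rata shares before constraints: Unit 1A 614,868.97; Unit 2B 764,766.13; Unit 5B 63,464.90.
Capped: Unit 2B ($451,210); remaining pool $991,890 reallocated over remaining floor area 7,236.
Redistributed shares: Unit 1A 899,088.79 → $899,090; Unit 5B 92,801.21 → $92,800.

Unit 1A: $899,090; Unit 2B: $451,210; Unit 5B: $92,800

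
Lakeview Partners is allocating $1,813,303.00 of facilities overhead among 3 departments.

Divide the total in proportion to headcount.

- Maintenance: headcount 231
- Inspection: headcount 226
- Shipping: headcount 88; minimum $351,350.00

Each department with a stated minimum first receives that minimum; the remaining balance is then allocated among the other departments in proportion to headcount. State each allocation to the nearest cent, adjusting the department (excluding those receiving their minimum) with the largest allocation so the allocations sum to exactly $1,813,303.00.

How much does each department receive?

Fund the minimums — Shipping $351,350.00. Remaining pool $1,461,953.00.
Remaining pool split over remaining headcount 457: Maintenance 738,974.0547 → $738,974.05; Inspection 722,978.9453 → $722,978.95.

Maintenance: $738,974.05; Inspection: $722,978.95; Shipping: $351,350.00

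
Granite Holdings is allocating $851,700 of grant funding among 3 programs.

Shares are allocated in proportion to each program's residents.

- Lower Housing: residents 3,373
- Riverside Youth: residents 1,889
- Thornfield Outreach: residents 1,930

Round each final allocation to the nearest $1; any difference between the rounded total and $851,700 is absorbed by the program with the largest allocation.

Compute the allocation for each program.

Combined residents = 7,192.
Proportional shares: Lower Housing 3,373/7,192 × $851,700 = 399,441.62; Riverside Youth 1,889/7,192 × $851,700 = 223,701.52; Thornfield Outreach 1,930/7,192 × $851,700 = 228,556.87.
Rounded to nearest $1: Lower Housing $399,442; Riverside Youth $223,702; Thornfield Outreach $228,557. Sum = $851,701.
Difference $851,700 − $851,701 = −$1 applied to largest allocation (Lower Housing): Lower Housing becomes $399,441.

Lower Housing: $399,441 · Riverside Youth: $223,702 · Thornfield Outreach: $228,557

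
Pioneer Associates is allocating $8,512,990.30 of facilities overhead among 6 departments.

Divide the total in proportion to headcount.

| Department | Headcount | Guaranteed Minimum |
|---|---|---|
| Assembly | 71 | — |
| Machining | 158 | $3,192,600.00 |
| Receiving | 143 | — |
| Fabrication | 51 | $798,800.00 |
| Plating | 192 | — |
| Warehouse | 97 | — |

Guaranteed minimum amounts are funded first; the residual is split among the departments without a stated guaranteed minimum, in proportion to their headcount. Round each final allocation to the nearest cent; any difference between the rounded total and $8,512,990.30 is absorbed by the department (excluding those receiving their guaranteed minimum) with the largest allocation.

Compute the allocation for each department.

Assembly: $638,236.40 · Machining: $3,192,600.00 · Receiving: $1,285,462.05 · Fabrication: $798,800.00 · Plating: $1,725,935.07 · Warehouse: $871,956.78

Minimums first: Machining $3,192,600.00; Fabrication $798,800.00. Remaining pool $4,521,590.30.
Remaining pool split over remaining headcount 503: Assembly 638,236.4042 → $638,236.40; Receiving 1,285,462.0535 → $1,285,462.05; Plating 1,725,935.0648 → $1,725,935.06; Warehouse 871,956.7775 → $871,956.78.
Rounding difference +$0.01 applied to Plating → $1,725,935.07.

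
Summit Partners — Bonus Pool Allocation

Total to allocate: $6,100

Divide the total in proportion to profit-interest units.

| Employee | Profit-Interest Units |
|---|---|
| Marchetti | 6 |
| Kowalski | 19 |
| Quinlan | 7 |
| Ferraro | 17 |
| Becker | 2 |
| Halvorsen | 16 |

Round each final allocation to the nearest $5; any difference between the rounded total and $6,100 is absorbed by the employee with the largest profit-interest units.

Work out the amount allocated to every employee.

Marchetti: $545 | Kowalski: $1,735 | Quinlan: $635 | Ferraro: $1,550 | Becker: $180 | Halvorsen: $1,455

Profit-interest units total: 67.
Pro-rata amounts: Marchetti 6/67 × $6,100 = 546.27; Kowalski 19/67 × $6,100 = 1,729.85; Quinlan 7/67 × $6,100 = 637.31; Ferraro 17/67 × $6,100 = 1,547.76; Becker 2/67 × $6,100 = 182.09; Halvorsen 16/67 × $6,100 = 1,456.72.
Rounded to nearest $5: Marchetti $545; Kowalski $1,730; Quinlan $635; Ferraro $1,550; Becker $180; Halvorsen $1,455. Sum = $6,095.
Difference $6,100 − $6,095 = +$5 applied to largest profit-interest units (Kowalski): Kowalski becomes $1,735.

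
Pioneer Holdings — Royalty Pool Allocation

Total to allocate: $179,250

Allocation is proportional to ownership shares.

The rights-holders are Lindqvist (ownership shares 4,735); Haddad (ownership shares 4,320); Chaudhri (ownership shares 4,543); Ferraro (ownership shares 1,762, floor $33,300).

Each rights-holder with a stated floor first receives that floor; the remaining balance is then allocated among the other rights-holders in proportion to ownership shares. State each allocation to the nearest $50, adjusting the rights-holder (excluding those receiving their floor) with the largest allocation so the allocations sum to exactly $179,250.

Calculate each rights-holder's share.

Guaranteed amounts: Ferraro $33,300. Remaining pool $145,950.
Remaining pool split over remaining ownership shares 13,598: Lindqvist 50,821.68 → $50,800; Haddad 46,367.41 → $46,350; Chaudhri 48,760.91 → $48,750.
Rounding difference +$50 applied to Lindqvist → $50,850.

Lindqvist: $50,850 | Haddad: $46,350 | Chaudhri: $48,750 | Ferraro: $33,300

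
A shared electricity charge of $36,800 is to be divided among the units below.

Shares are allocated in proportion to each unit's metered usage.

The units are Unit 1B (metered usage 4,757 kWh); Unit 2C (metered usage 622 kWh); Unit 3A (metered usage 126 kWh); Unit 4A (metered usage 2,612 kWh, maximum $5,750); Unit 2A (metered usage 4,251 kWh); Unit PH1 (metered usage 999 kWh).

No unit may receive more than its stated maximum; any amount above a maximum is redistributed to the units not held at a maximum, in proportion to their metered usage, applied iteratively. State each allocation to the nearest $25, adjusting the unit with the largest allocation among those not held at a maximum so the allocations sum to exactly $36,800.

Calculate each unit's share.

Unit 1B: $13,725 · Unit 2C: $1,800 · Unit 3A: $375 · Unit 4A: $5,750 · Unit 2A: $12,275 · Unit PH1: $2,875

Sum of metered usage: 13,367.
Proportional shares (ignoring caps): Unit 1B 13,096.25; Unit 2C 1,712.40; Unit 3A 346.88; Unit 4A 7,190.96; Unit 2A 11,703.21; Unit PH1 2,750.30.
Held at cap: Unit 4A ($5,750); residual $31,050 reallocated over remaining metered usage 10,755.
Shares after redistribution: Unit 1B 13,733.60 → $13,725; Unit 2C 1,795.73 → $1,800; Unit 3A 363.77 → $375; Unit 2A 12,272.76 → $12,275; Unit PH1 2,884.14 → $2,875.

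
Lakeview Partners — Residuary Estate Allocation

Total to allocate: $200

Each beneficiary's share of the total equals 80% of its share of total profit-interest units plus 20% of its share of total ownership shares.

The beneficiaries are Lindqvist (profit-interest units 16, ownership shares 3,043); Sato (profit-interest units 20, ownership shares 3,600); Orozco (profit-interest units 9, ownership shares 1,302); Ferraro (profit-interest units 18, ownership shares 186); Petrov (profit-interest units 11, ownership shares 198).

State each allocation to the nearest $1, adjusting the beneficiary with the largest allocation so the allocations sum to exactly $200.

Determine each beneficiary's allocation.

Totals — profit-interest units 74, ownership shares 8,329.
Composite weights (80% profit-interest units + 20% ownership shares): Lindqvist 0.2460; Sato 0.3027; Orozco 0.1286; Ferraro 0.1991; Petrov 0.1237.
Raw shares: Lindqvist 49.21; Sato 60.53; Orozco 25.71; Ferraro 39.81; Petrov 24.73.
At nearest $1: Lindqvist $49; Sato $61; Orozco $26; Ferraro $40; Petrov $25. Sum = $201.
Difference $200 − $201 = −$1 applied to largest allocation (Sato): Sato becomes $60.

Lindqvist: $49 | Sato: $60 | Orozco: $26 | Ferraro: $40 | Petrov: $25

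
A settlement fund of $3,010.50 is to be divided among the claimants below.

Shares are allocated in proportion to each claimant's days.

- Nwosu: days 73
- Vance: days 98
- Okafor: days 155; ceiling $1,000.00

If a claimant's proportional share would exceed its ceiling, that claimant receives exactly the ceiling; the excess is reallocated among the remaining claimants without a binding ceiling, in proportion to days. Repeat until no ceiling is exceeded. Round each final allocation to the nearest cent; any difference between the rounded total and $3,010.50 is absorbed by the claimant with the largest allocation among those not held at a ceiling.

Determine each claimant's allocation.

Nwosu: $858.28 · Vance: $1,152.22 · Okafor: $1,000.00

Total days = 326.
Unconstrained shares: Nwosu 674.1304; Vance 904.9969; Okafor 1,431.3727.
Capped: Okafor ($1,000.00); balance $2,010.50 reallocated over remaining days 171.
Remaining shares: Nwosu 858.2836 → $858.28; Vance 1,152.2164 → $1,152.22.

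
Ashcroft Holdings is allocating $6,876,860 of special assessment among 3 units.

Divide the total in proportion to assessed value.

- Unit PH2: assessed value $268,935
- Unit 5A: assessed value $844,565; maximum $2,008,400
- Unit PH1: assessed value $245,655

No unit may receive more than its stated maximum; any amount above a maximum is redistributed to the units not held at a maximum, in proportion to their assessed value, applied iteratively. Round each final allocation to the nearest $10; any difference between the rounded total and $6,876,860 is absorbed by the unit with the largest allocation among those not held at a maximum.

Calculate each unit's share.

Total assessed value = 1,359,155.
Pro-rata shares before constraints: Unit PH2 1,360,719.23; Unit 5A 4,273,210.39; Unit PH1 1,242,930.38.
Capped: Unit 5A ($2,008,400); balance $4,868,460 reallocated over remaining assessed value 514,590.
Remaining shares: Unit PH2 2,544,354.32 → $2,544,350; Unit PH1 2,324,105.68 → $2,324,110.

Unit PH2: $2,544,350 · Unit 5A: $2,008,400 · Unit PH1: $2,324,110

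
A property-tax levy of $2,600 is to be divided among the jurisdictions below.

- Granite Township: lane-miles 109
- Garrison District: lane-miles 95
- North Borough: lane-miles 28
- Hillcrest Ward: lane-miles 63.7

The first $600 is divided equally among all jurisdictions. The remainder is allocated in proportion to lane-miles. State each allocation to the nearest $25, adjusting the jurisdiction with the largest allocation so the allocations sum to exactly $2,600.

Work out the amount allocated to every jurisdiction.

Granite Township: $875; Garrison District: $800; North Borough: $350; Hillcrest Ward: $575

$600 shared equally gives $150 per jurisdiction.
Remainder $2,000 by lane-miles (total 295.7): Granite Township 737.23 → $725; Garrison District 642.54 → $650; North Borough 189.38 → $200; Hillcrest Ward 430.84 → $425.
Totals: Granite Township $150 + $725 = $875; Garrison District $150 + $650 = $800; North Borough $150 + $200 = $350; Hillcrest Ward $150 + $425 = $575.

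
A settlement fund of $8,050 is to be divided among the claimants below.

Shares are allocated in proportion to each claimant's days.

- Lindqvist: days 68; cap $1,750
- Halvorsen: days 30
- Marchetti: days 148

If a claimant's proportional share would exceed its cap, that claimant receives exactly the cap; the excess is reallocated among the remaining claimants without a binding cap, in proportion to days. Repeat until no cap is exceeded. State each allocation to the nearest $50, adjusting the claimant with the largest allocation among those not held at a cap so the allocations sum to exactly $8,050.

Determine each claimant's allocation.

Lindqvist: $1,750 · Halvorsen: $1,050 · Marchetti: $5,250

Total days = 246.
Unconstrained shares: Lindqvist 2,225.20; Halvorsen 981.71; Marchetti 4,843.09.
Cap binds for Lindqvist ($1,750); balance $6,300 reallocated over remaining days 178.
Remaining shares: Halvorsen 1,061.80 → $1,050; Marchetti 5,238.20 → $5,250.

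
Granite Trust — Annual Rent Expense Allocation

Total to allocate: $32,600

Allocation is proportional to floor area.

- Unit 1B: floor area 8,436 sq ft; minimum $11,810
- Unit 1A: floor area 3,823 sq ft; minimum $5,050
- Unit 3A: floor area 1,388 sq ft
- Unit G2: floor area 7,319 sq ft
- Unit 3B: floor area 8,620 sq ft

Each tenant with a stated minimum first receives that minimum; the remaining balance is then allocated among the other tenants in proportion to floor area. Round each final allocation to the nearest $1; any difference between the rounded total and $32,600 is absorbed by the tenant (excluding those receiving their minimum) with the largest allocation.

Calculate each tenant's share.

Unit 1B: $11,810 · Unit 1A: $5,050 · Unit 3A: $1,261 · Unit G2: $6,649 · Unit 3B: $7,830

Guaranteed amounts: Unit 1B $11,810; Unit 1A $5,050. Residual $15,740.
Residual split over remaining floor area 17,327: Unit 3A 1,260.87 → $1,261; Unit G2 6,648.64 → $6,649; Unit 3B 7,830.48 → $7,830.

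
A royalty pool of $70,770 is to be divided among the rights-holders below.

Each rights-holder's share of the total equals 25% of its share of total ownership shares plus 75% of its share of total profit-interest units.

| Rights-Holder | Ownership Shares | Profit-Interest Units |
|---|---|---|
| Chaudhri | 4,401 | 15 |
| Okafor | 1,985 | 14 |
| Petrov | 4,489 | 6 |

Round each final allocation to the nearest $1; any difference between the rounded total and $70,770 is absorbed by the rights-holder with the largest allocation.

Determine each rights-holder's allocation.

Ownership shares total 10,875; profit-interest units total 35.
Composite weights (25% ownership shares + 75% profit-interest units): Chaudhri 0.4226; Okafor 0.3456; Petrov 0.2318.
Raw shares: Chaudhri 29,907.47; Okafor 24,460.39; Petrov 16,402.14.
Rounded to nearest $1: Chaudhri $29,907; Okafor $24,460; Petrov $16,402. Sum = $70,769.
Difference $70,770 − $70,769 = +$1 applied to largest allocation (Chaudhri): Chaudhri becomes $29,908.

Chaudhri: $29,908; Okafor: $24,460; Petrov: $16,402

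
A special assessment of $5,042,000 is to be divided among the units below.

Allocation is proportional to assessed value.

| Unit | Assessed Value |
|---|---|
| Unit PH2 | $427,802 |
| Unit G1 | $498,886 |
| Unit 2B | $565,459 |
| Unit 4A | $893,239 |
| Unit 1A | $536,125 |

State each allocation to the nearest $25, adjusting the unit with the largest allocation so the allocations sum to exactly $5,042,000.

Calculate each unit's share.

Unit PH2: $738,300 | Unit G1: $860,975 | Unit 2B: $975,875 | Unit 4A: $1,541,600 | Unit 1A: $925,250

Assessed value total: 2,921,511.
Pro-rata amounts: Unit PH2 427,802/2,921,511 × $5,042,000 = 738,308.94; Unit G1 498,886/2,921,511 × $5,042,000 = 860,987.08; Unit 2B 565,459/2,921,511 × $5,042,000 = 975,880.04; Unit 4A 893,239/2,921,511 × $5,042,000 = 1,541,569.08; Unit 1A 536,125/2,921,511 × $5,042,000 = 925,254.86.
At nearest $25: Unit PH2 $738,300; Unit G1 $860,975; Unit 2B $975,875; Unit 4A $1,541,575; Unit 1A $925,250. Sum = $5,041,975.
Difference $5,042,000 − $5,041,975 = +$25 applied to largest allocation (Unit 4A): Unit 4A becomes $1,541,600.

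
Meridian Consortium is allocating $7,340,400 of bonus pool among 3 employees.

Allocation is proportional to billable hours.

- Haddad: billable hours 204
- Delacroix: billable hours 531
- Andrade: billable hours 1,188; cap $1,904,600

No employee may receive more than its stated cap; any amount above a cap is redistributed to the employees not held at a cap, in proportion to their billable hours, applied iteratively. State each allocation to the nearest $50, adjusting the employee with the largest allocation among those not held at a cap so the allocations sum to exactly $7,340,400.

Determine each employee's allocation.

Haddad: $1,508,700; Delacroix: $3,927,100; Andrade: $1,904,600

Total billable hours = 1,923.
Pro-rata shares before constraints: Haddad 778,700.78; Delacroix 2,026,912.32; Andrade 4,534,786.90.
Capped: Andrade ($1,904,600); balance $5,435,800 reallocated over remaining billable hours 735.
Shares after redistribution: Haddad 1,508,711.84 → $1,508,700; Delacroix 3,927,088.16 → $3,927,100.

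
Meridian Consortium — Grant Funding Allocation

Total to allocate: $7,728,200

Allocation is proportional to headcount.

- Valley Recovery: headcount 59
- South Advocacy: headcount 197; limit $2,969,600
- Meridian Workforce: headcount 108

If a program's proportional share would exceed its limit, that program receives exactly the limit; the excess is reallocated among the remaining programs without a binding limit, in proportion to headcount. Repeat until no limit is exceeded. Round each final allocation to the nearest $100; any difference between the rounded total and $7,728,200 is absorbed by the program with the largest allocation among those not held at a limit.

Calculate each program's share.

Valley Recovery: $1,681,200 · South Advocacy: $2,969,600 · Meridian Workforce: $3,077,400

Total headcount = 364.
Proportional shares (ignoring caps): Valley Recovery 1,252,647.80; South Advocacy 4,182,569.78; Meridian Workforce 2,292,982.42.
Cap binds for South Advocacy ($2,969,600); balance $4,758,600 reallocated over remaining headcount 167.
Remaining shares: Valley Recovery 1,681,182.04 → $1,681,200; Meridian Workforce 3,077,417.96 → $3,077,400.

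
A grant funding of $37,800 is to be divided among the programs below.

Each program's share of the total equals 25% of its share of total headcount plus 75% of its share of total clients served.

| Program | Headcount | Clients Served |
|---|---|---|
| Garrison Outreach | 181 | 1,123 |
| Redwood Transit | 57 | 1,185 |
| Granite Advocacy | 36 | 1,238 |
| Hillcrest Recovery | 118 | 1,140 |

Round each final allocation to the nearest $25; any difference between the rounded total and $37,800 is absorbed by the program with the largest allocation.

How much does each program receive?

Garrison Outreach: $11,150 | Redwood Transit: $8,550 | Granite Advocacy: $8,350 | Hillcrest Recovery: $9,750

Headcount total 392; clients served total 4,686.
Blended shares (25% headcount + 75% clients served): Garrison Outreach 0.2952; Redwood Transit 0.2260; Granite Advocacy 0.2211; Hillcrest Recovery 0.2577.
Unrounded shares: Garrison Outreach 11,157.47; Redwood Transit 8,543.28; Granite Advocacy 8,357.68; Hillcrest Recovery 9,741.57.
At nearest $25: Garrison Outreach $11,150; Redwood Transit $8,550; Granite Advocacy $8,350; Hillcrest Recovery $9,750. Sum = $37,800.
Sum already equals the total — no adjustment.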